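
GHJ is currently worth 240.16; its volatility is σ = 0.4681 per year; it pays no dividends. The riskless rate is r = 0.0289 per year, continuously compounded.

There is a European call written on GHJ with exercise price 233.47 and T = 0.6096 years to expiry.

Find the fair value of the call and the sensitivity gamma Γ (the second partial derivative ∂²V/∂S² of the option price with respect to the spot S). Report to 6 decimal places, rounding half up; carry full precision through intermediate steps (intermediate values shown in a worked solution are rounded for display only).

σ√T = 0.4681·√0.6096 = 0.365478
d₁ = (ln(S/K) + (r+σ²/2)T) / (σ√T) = (ln(240.16/233.47) + (0.0289+0.4681²/2)·0.6096) / 0.365478 = (0.028252 + 0.084404) / 0.365478 = 0.308244
d₂ = d₁ − σ√T = 0.308244 − 0.365478 = -0.057234
e^{−rT} = 0.982537
N(d₁) = 0.621052,  N(d₂) = 0.477179
Call price V = S·N(d₁) − K·e^{−rT}·N(d₂) = 149.151742 − 109.461538 = 39.690204
φ(d₁) = (1/√(2π))·e^{−d₁²/2} = 0.380433
Γ = φ(d₁) / (S·σ·√T) = 0.004334

price = 39.690204
Γ = 0.004334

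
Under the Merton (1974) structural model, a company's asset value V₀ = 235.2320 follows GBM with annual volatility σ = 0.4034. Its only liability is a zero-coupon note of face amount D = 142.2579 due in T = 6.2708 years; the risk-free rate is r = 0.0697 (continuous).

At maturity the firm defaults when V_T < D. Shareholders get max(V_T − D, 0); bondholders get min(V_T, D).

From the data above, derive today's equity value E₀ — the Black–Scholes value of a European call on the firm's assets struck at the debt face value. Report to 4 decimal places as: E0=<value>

Equity is a call on the firm's assets struck at D = 142.2579:
d₁ = [ln(V₀/D) + (r + σ²/2)T] / (σ√T)
   = [ln(235.2320/142.2579) + (0.0697 + 0.5·0.4034²)·6.2708] / (0.4034·√6.2708)
   = [0.502931 + 0.947303] / 1.010177 = 1.435624
d₂ = d₁ − σ√T = 1.435624 − 1.010177 = 0.425447
N(d₁) = 0.924445,  N(d₂) = 0.664745,  e^(−rT) = 0.645923
E₀ = V₀·N(d₁) − D·e^(−rT)·N(d₂)
   = 235.2320·0.924445 − 142.2579·0.645923·0.664745 = 156.377283

E0=156.3773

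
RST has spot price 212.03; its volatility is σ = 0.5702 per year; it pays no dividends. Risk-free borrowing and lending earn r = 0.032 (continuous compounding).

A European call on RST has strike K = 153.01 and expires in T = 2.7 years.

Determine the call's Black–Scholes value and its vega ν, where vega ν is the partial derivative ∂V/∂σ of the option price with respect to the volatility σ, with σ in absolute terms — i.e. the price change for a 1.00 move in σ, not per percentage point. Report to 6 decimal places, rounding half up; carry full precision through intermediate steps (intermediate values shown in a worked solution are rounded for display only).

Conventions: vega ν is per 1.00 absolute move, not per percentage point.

σ√T = 0.5702·√2.7 = 0.936934
d₁ = (ln(S/K) + (r+σ²/2)T) / (σ√T) = (ln(212.03/153.01) + (0.032+0.5702²/2)·2.7) / 0.936934 = (0.326224 + 0.525323) / 0.936934 = 0.908866
d₂ = d₁ − σ√T = 0.908866 − 0.936934 = -0.028069
e^{−rT} = 0.917227
N(d₁) = 0.818289,  N(d₂) = 0.488804
Call price V = S·N(d₁) − K·e^{−rT}·N(d₂) = 173.501920 − 68.601135 = 104.900785
φ(d₁) = (1/√(2π))·e^{−d₁²/2} = 0.263960
ν = S·φ(d₁)·√T = 91.963955

price = 104.900785
ν = 91.963955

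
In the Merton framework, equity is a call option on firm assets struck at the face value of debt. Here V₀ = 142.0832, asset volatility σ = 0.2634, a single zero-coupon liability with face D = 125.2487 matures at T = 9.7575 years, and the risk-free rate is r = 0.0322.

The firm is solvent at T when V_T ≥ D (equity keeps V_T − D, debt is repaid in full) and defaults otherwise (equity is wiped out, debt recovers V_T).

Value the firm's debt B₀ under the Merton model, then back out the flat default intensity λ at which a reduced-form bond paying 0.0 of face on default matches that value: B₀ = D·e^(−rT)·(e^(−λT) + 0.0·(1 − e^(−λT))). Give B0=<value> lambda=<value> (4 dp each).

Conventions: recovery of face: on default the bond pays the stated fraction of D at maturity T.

Work the structural quantities from V₀ = 142.0832 against face 125.2487:
d₁ = [ln(V₀/D) + (r + σ²/2)T] / (σ√T)
   = [ln(142.0832/125.2487) + (0.0322 + 0.5·0.2634²)·9.7575] / (0.2634·√9.7575)
   = [0.126111 + 0.652677] / 0.822783 = 0.946530
d₂ = d₁ − σ√T = 0.946530 − 0.822783 = 0.123748
N(d₁) = 0.828061,  N(d₂) = 0.549242,  e^(−rT) = 0.730379
E₀ = V₀·N(d₁) − D·e^(−rT)·N(d₂)
   = 142.0832·0.828061 − 125.2487·0.730379·0.549242 = 67.409367
B₀ = V₀ − E₀ = 142.0832 − 67.409367 = 74.673833
e^(−λT) = (B₀·e^(rT)/D − 0)/(1 − 0) = (74.6738·1.369152/125.2487 − 0)/1 = 0.81629410
λ = −ln(0.81629410)/9.7575 = 0.020803

B0=74.6738 lambda=0.0208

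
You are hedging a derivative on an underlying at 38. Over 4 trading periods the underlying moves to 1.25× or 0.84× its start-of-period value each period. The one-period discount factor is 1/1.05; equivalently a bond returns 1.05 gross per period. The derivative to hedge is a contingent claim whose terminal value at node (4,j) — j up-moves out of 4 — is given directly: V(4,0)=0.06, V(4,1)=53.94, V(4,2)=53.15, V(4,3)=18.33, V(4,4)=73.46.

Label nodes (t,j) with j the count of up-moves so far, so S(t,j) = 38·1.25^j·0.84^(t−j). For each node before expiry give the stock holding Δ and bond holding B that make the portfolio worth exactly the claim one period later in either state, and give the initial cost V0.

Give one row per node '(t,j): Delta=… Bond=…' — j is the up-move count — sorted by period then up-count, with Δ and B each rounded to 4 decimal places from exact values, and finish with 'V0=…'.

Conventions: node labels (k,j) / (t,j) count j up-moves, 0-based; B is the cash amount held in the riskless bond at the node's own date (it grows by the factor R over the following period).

Arbitrage-free pricing uses the up-move probability p* = (R−d)/(u−d) = 0.5122, discounting each step at R = 1.05.
Terminal payoffs: V(4,0)=0.0600, V(4,1)=53.9400, V(4,2)=53.1500, V(4,3)=18.3300, V(4,4)=73.4600
  t=3,j=0: stock 22.5228 → up 28.1534 (V=53.9400), down 18.9191 (V=0.0600). Price 26.3401; hedge Δ=5.8348, bond B=-105.0746.
  t=3,j=1: stock 33.5160 → up 41.8950 (V=53.1500), down 28.1534 (V=53.9400). Price 50.9861; hedge Δ=-0.0575, bond B=52.9129.
  t=3,j=2: stock 49.8750 → up 62.3438 (V=18.3300), down 41.8950 (V=53.1500). Price 33.6337; hedge Δ=-1.7028, bond B=118.5605.
  t=3,j=3: stock 74.2188 → up 92.7734 (V=73.4600), down 62.3438 (V=18.3300). Price 44.3498; hedge Δ=1.8117, bond B=-90.1136.
  t=2,j=0: stock 26.8128 → up 33.5160 (V=50.9861), down 22.5228 (V=26.3401). Price 37.1082; hedge Δ=2.2419, bond B=-23.0040.
  t=2,j=1: stock 39.9000 → up 49.8750 (V=33.6337), down 33.5160 (V=50.9861). Price 40.0936; hedge Δ=-1.0607, bond B=82.4165.
  t=2,j=2: stock 59.3750 → up 74.2188 (V=44.3498), down 49.8750 (V=33.6337). Price 37.2595; hedge Δ=0.4402, bond B=11.1225.
  t=1,j=0: stock 31.9200 → up 39.9000 (V=40.0936), down 26.8128 (V=37.1082). Price 36.7974; hedge Δ=0.2281, bond B=29.5161.
  t=1,j=1: stock 47.5000 → up 59.3750 (V=37.2595), down 39.9000 (V=40.0936). Price 36.8019; hedge Δ=-0.1455, bond B=43.7143.
  t=0,j=0: stock 38.0000 → up 47.5000 (V=36.8019), down 31.9200 (V=36.7974). Price 35.0473; hedge Δ=0.0003, bond B=35.0365.
As a check, the time-0 holding Δ(0,0)·S0 + B(0,0) comes to 35.0473 — exactly V0.

(0,0): Delta=0.0003 Bond=35.0365
(1,0): Delta=0.2281 Bond=29.5161
(1,1): Delta=-0.1455 Bond=43.7143
(2,0): Delta=2.2419 Bond=-23.0040
(2,1): Delta=-1.0607 Bond=82.4165
(2,2): Delta=0.4402 Bond=11.1225
(3,0): Delta=5.8348 Bond=-105.0746
(3,1): Delta=-0.0575 Bond=52.9129
(3,2): Delta=-1.7028 Bond=118.5605
(3,3): Delta=1.8117 Bond=-90.1136
V0=35.0473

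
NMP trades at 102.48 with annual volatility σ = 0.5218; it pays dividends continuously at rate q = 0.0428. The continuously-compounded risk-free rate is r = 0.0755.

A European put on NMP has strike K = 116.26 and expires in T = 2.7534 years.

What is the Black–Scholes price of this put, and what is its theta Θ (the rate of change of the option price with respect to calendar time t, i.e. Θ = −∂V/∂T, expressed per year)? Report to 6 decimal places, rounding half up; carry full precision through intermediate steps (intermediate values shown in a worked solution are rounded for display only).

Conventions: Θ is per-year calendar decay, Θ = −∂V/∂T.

σ√T = 0.5218·√2.7534 = 0.865842
d₁ = (ln(S/K) + (r−q+σ²/2)T) / (σ√T) = (ln(102.48/116.26) + (0.0755−0.0428+0.5218²/2)·2.7534) / 0.865842 = (-0.126161 + 0.464878) / 0.865842 = 0.391198
d₂ = d₁ − σ√T = 0.391198 − 0.865842 = -0.474644
e^{−rT} = 0.812303
e^{−qT} = 0.888833
N(−d₁) = 0.347825,  N(−d₂) = 0.682480
Put price V = K·e^{−rT}·N(−d₂) − S·e^{−qT}·N(−d₁) = 64.452249 − 31.682585 = 32.769664
φ(d₁) = (1/√(2π))·e^{−d₁²/2} = 0.369555
Θ = −S·e^{−qT}·φ(d₁)·σ/(2√T) − q·S·e^{−qT}·N(−d₁) + r·K·e^{−rT}·N(−d₂) = −5.292703 − 1.356015 + 4.866145 = -1.782573

price = 32.769664
Θ = -1.782573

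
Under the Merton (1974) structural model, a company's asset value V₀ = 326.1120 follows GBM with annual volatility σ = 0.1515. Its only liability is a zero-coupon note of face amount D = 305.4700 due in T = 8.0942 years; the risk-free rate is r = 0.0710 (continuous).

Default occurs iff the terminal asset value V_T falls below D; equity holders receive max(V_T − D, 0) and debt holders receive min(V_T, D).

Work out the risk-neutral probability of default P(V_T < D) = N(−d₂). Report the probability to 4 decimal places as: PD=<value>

PD=0.1021

Apply the equity-as-call identities (strike 305.4700, horizon 8.0942 years):
d₁ = [ln(V₀/D) + (r + σ²/2)T] / (σ√T)
   = [ln(326.1120/305.4700) + (0.0710 + 0.5·0.1515²)·8.0942] / (0.1515·√8.0942)
   = [0.065389 + 0.667578] / 0.431022 = 1.700533
d₂ = d₁ − σ√T = 1.700533 − 0.431022 = 1.269511
risk-neutral PD = N(−d₂) = N(-1.269511) = 0.102129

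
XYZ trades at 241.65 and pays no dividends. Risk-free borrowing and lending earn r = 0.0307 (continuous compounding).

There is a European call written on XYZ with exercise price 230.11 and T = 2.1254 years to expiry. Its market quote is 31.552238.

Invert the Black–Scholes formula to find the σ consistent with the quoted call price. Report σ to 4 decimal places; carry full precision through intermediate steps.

sigma = 0.1135

At σ = 0.1135 the Black–Scholes value reproduces the quote:
σ√T = 0.1135·√2.1254 = 0.165469
d₁ = (ln(S/K) + (r+σ²/2)T) / (σ√T) = (ln(241.65/230.11) + (0.0307+0.1135²/2)·2.1254) / 0.165469 = (0.048933 + 0.078940) / 0.165469 = 0.772790
d₂ = d₁ − σ√T = 0.772790 − 0.165469 = 0.607321
e^{−rT} = 0.936833
N(d₁) = 0.780177,  N(d₂) = 0.728181
V = S·N(d₁) − K·e^{−rT}·N(d₂) = 188.529705 − 156.977467 = 31.552238 (the quoted price), and the Black–Scholes price is strictly increasing in σ, so σ is unique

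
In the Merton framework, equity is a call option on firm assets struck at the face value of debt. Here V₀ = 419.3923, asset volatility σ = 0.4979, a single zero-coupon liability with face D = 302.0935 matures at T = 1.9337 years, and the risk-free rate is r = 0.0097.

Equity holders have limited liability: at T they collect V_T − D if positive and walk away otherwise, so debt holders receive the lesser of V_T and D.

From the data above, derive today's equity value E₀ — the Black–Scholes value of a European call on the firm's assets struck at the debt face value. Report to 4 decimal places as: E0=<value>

Work the structural quantities from V₀ = 419.3923 against face 302.0935:
d₁ = [ln(V₀/D) + (r + σ²/2)T] / (σ√T)
   = [ln(419.3923/302.0935) + (0.0097 + 0.5·0.4979²)·1.9337] / (0.4979·√1.9337)
   = [0.328070 + 0.258443] / 0.692368 = 0.847113
d₂ = d₁ − σ√T = 0.847113 − 0.692368 = 0.154745
N(d₁) = 0.801534,  N(d₂) = 0.561489,  e^(−rT) = 0.981418
E₀ = V₀·N(d₁) − D·e^(−rT)·N(d₂)
   = 419.3923·0.801534 − 302.0935·0.981418·0.561489 = 169.686907

E0=169.6869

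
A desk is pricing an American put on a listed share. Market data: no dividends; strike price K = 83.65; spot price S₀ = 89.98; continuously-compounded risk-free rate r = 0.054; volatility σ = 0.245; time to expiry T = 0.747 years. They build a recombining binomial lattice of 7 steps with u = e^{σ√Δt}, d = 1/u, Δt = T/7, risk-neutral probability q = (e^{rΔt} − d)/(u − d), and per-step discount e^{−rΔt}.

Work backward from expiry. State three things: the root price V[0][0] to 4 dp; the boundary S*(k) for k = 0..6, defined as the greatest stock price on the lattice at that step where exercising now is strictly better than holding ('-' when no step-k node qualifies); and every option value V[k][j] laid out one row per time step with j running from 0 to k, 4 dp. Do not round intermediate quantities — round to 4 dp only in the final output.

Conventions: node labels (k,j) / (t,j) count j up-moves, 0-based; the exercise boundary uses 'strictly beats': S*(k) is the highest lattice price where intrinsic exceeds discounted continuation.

price = 3.4687
boundary = - - - - 65.3299 70.7734 76.6706
tree:
3.4687
5.5655 1.5412
8.6504 2.7350 0.4391
12.9162 4.7472 0.8787 0.0317
18.3201 7.9935 1.7561 0.0658 0.0000
23.3450 12.8766 3.5040 0.1368 0.0000 0.0000
27.9834 18.3201 6.9794 0.2843 0.0000 0.0000 0.0000
32.2650 23.3450 12.8766 0.5909 0.0000 0.0000 0.0000 0.0000

Δt=0.10671  u=1.08332  d=0.92308  q=0.51607  discount=0.99425
step 7 (expiry): payoffs max(K−S,0) = 32.2650 23.3450 12.8766 0.5909 0.0000 0.0000 0.0000 0.0000
step 6: (k=6,j=0): S=55.6666, K−S=27.9834, hold=27.5027 ⇒ V=27.9834 exercise | (k=6,j=1): S=65.3299, K−S=18.3201, hold=17.8395 ⇒ V=18.3201 exercise | (k=6,j=2): S=76.6706, K−S=6.9794, hold=6.4987 ⇒ V=6.9794 exercise | (k=6,j=3): S=89.9800, K−S=0.0000, hold=0.2843 ⇒ V=0.2843 continue | (k=6,j=4): S=105.5998, K−S=0.0000, hold=0.0000 ⇒ V=0.0000 continue | (k=6,j=5): S=123.9311, K−S=0.0000, hold=0.0000 ⇒ V=0.0000 continue | (k=6,j=6): S=145.4445, K−S=0.0000, hold=0.0000 ⇒ V=0.0000 continue  boundary S*=76.6706
step 5: (k=5,j=0): S=60.3050, K−S=23.3450, hold=22.8644 ⇒ V=23.3450 exercise | (k=5,j=1): S=70.7734, K−S=12.8766, hold=12.3959 ⇒ V=12.8766 exercise | (k=5,j=2): S=83.0591, K−S=0.5909, hold=3.5040 ⇒ V=3.5040 continue | (k=5,j=3): S=97.4775, K−S=0.0000, hold=0.1368 ⇒ V=0.1368 continue | (k=5,j=4): S=114.3988, K−S=0.0000, hold=0.0000 ⇒ V=0.0000 continue | (k=5,j=5): S=134.2576, K−S=0.0000, hold=0.0000 ⇒ V=0.0000 continue  boundary S*=70.7734
step 4: (k=4,j=0): S=65.3299, K−S=18.3201, hold=17.8395 ⇒ V=18.3201 exercise | (k=4,j=1): S=76.6706, K−S=6.9794, hold=7.9935 ⇒ V=7.9935 continue | (k=4,j=2): S=89.9800, K−S=0.0000, hold=1.7561 ⇒ V=1.7561 continue | (k=4,j=3): S=105.5998, K−S=0.0000, hold=0.0658 ⇒ V=0.0658 continue | (k=4,j=4): S=123.9311, K−S=0.0000, hold=0.0000 ⇒ V=0.0000 continue  boundary S*=65.3299
step 3: (k=3,j=0): S=70.7734, K−S=12.8766, hold=12.9162 ⇒ V=12.9162 continue | (k=3,j=1): S=83.0591, K−S=0.5909, hold=4.7472 ⇒ V=4.7472 continue | (k=3,j=2): S=97.4775, K−S=0.0000, hold=0.8787 ⇒ V=0.8787 continue | (k=3,j=3): S=114.3988, K−S=0.0000, hold=0.0317 ⇒ V=0.0317 continue  boundary S*=-
step 2: (k=2,j=0): S=76.6706, K−S=6.9794, hold=8.6504 ⇒ V=8.6504 continue | (k=2,j=1): S=89.9800, K−S=0.0000, hold=2.7350 ⇒ V=2.7350 continue | (k=2,j=2): S=105.5998, K−S=0.0000, hold=0.4391 ⇒ V=0.4391 continue  boundary S*=-
step 1: (k=1,j=0): S=83.0591, K−S=0.5909, hold=5.5655 ⇒ V=5.5655 continue | (k=1,j=1): S=97.4775, K−S=0.0000, hold=1.5412 ⇒ V=1.5412 continue  boundary S*=-
step 0: (k=0,j=0): S=89.9800, K−S=0.0000, hold=3.4687 ⇒ V=3.4687 continue  boundary S*=-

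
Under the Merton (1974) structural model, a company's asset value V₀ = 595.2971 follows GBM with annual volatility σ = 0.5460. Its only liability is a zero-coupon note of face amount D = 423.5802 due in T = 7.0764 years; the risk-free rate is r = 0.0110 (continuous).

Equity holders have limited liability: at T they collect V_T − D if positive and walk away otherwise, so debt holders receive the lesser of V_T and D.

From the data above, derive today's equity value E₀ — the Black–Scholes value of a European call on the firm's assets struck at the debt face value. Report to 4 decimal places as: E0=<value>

E0=373.3302

Apply the equity-as-call identities (strike 423.5802, horizon 7.0764 years):
d₁ = [ln(V₀/D) + (r + σ²/2)T] / (σ√T)
   = [ln(595.2971/423.5802) + (0.0110 + 0.5·0.5460²)·7.0764] / (0.5460·√7.0764)
   = [0.340318 + 1.132634] / 1.452442 = 1.014121
d₂ = d₁ − σ√T = 1.014121 − 1.452442 = -0.438321
N(d₁) = 0.844738,  N(d₂) = 0.330577,  e^(−rT) = 0.925112
E₀ = V₀·N(d₁) − D·e^(−rT)·N(d₂)
   = 595.2971·0.844738 − 423.5802·0.925112·0.330577 = 373.330247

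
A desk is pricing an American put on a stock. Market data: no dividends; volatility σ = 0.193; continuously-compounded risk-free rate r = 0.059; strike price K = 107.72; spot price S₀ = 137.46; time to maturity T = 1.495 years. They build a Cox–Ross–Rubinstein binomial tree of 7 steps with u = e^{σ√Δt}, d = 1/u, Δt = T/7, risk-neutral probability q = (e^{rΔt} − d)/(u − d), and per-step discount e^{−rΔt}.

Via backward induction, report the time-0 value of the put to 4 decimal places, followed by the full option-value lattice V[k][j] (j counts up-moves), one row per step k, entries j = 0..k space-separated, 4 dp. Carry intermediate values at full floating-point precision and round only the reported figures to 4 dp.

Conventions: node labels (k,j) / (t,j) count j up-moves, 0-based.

Δt=0.21357  u=1.09329  d=0.91467  q=0.54871  discount=0.98748
step 7 (expiry): payoffs max(K−S,0) = 34.0950 19.7171 2.5314 0.0000 0.0000 0.0000 0.0000 0.0000
k=6: (k=6,j=0): S=80.4936, K−S=27.2264, hold=25.8776 ⇒ V=27.2264 exercise | (k=6,j=1): S=96.2128, K−S=11.5072, hold=10.1584 ⇒ V=11.5072 exercise | (k=6,j=2): S=115.0018, K−S=0.0000, hold=1.1281 ⇒ V=1.1281 continue | (k=6,j=3): S=137.4600, K−S=0.0000, hold=0.0000 ⇒ V=0.0000 continue | (k=6,j=4): S=164.3040, K−S=0.0000, hold=0.0000 ⇒ V=0.0000 continue | (k=6,j=5): S=196.3902, K−S=0.0000, hold=0.0000 ⇒ V=0.0000 continue | (k=6,j=6): S=234.7424, K−S=0.0000, hold=0.0000 ⇒ V=0.0000 continue
k=5: (k=5,j=0): S=88.0029, K−S=19.7171, hold=18.3683 ⇒ V=19.7171 exercise | (k=5,j=1): S=105.1886, K−S=2.5314, hold=5.7393 ⇒ V=5.7393 continue | (k=5,j=2): S=125.7305, K−S=0.0000, hold=0.5027 ⇒ V=0.5027 continue | (k=5,j=3): S=150.2838, K−S=0.0000, hold=0.0000 ⇒ V=0.0000 continue | (k=5,j=4): S=179.6321, K−S=0.0000, hold=0.0000 ⇒ V=0.0000 continue | (k=5,j=5): S=214.7117, K−S=0.0000, hold=0.0000 ⇒ V=0.0000 continue
k=4: (k=4,j=0): S=96.2128, K−S=11.5072, hold=11.8965 ⇒ V=11.8965 continue | (k=4,j=1): S=115.0018, K−S=0.0000, hold=2.8301 ⇒ V=2.8301 continue | (k=4,j=2): S=137.4600, K−S=0.0000, hold=0.2240 ⇒ V=0.2240 continue | (k=4,j=3): S=164.3040, K−S=0.0000, hold=0.0000 ⇒ V=0.0000 continue | (k=4,j=4): S=196.3902, K−S=0.0000, hold=0.0000 ⇒ V=0.0000 continue
k=3: (k=3,j=0): S=105.1886, K−S=2.5314, hold=6.8350 ⇒ V=6.8350 continue | (k=3,j=1): S=125.7305, K−S=0.0000, hold=1.3826 ⇒ V=1.3826 continue | (k=3,j=2): S=150.2838, K−S=0.0000, hold=0.0998 ⇒ V=0.0998 continue | (k=3,j=3): S=179.6321, K−S=0.0000, hold=0.0000 ⇒ V=0.0000 continue
k=2: (k=2,j=0): S=115.0018, K−S=0.0000, hold=3.7951 ⇒ V=3.7951 continue | (k=2,j=1): S=137.4600, K−S=0.0000, hold=0.6702 ⇒ V=0.6702 continue | (k=2,j=2): S=164.3040, K−S=0.0000, hold=0.0445 ⇒ V=0.0445 continue
k=1: (k=1,j=0): S=125.7305, K−S=0.0000, hold=2.0544 ⇒ V=2.0544 continue | (k=1,j=1): S=150.2838, K−S=0.0000, hold=0.3228 ⇒ V=0.3228 continue
k=0: (k=0,j=0): S=137.4600, K−S=0.0000, hold=1.0904 ⇒ V=1.0904 continue

price = 1.0904
tree:
1.0904
2.0544 0.3228
3.7951 0.6702 0.0445
6.8350 1.3826 0.0998 0.0000
11.8965 2.8301 0.2240 0.0000 0.0000
19.7171 5.7393 0.5027 0.0000 0.0000 0.0000
27.2264 11.5072 1.1281 0.0000 0.0000 0.0000 0.0000
34.0950 19.7171 2.5314 0.0000 0.0000 0.0000 0.0000 0.0000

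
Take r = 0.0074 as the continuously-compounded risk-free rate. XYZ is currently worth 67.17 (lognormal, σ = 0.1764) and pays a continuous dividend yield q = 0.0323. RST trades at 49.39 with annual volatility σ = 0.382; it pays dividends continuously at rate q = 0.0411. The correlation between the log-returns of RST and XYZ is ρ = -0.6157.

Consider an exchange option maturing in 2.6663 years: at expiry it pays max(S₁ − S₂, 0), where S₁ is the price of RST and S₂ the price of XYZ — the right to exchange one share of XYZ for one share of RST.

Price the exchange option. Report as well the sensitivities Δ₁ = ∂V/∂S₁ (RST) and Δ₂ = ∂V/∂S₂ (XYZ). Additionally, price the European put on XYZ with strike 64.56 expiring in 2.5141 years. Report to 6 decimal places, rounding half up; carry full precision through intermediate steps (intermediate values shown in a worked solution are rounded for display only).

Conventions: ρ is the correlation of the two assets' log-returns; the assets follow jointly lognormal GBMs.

exchange price = 9.653386
Δ1 = 0.454845
Δ2 = -0.190731
price(XYZ put K=64.56) = 7.710862

σ_eff = √(σ₁² + σ₂² − 2ρσ₁σ₂) = √(0.382² + 0.1764² − 2·-0.6157·0.382·0.1764) = 0.509920
d₁ = (ln(S₁/S₂) + (q₂ − q₁ + σ_eff²/2)T) / (σ_eff√T) = (ln(49.39/67.17) + (0.0323 − 0.0411 + 0.130009)·2.6663) / 0.832639 = 0.018858
d₂ = d₁ − σ_eff√T = 0.018858 − 0.832639 = -0.813781
N(d₁) = 0.507523,  N(d₂) = 0.207885
V = S₁·e^{−q₁T}·N(d₁) − S₂·e^{−q₂T}·N(d₂) = 22.464789 − 12.811403 = 9.653386
Δ₁ = e^{−q₁T}·N(d₁) = 0.454845;  Δ₂ = −e^{−q₂T}·N(d₂) = -0.190731
[vanilla: XYZ put K=64.56]
σ√T = 0.1764·√2.5141 = 0.279698
d₁ = (ln(S/K) + (r−q+σ²/2)T) / (σ√T) = (ln(67.17/64.56) + (0.0074−0.0323+0.1764²/2)·2.5141) / 0.279698 = (0.039632 − 0.023486) / 0.279698 = 0.057727
d₂ = d₁ − σ√T = 0.057727 − 0.279698 = -0.221971
e^{−rT} = 0.981568
e^{−qT} = 0.922004
N(−d₁) = 0.476983,  N(−d₂) = 0.587832
price = K·e^{−rT}·N(−d₂) − S·e^{−qT}·N(−d₁) = 37.250909 − 29.540046 = 7.710862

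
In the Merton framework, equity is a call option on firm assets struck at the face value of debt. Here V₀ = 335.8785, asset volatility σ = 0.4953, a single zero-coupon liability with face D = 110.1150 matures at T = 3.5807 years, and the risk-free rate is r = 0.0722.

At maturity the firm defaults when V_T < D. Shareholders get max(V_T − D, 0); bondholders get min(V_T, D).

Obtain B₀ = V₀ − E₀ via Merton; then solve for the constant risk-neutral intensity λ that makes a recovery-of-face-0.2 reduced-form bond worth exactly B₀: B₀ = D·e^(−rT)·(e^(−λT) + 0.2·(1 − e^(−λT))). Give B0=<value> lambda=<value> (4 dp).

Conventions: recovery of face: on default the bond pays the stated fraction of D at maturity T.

With assets at 335.8785 and a single debt payment of 110.1150 at 3.5807 years:
d₁ = [ln(V₀/D) + (r + σ²/2)T] / (σ√T)
   = [ln(335.8785/110.1150) + (0.0722 + 0.5·0.4953²)·3.5807] / (0.4953·√3.5807)
   = [1.115224 + 0.697739] / 0.937243 = 1.934357
d₂ = d₁ − σ√T = 1.934357 − 0.937243 = 0.997114
N(d₁) = 0.973465,  N(d₂) = 0.840645,  e^(−rT) = 0.772189
E₀ = V₀·N(d₁) − D·e^(−rT)·N(d₂)
   = 335.8785·0.973465 − 110.1150·0.772189·0.840645 = 255.486401
B₀ = V₀ − E₀ = 335.8785 − 255.486401 = 80.392099
e^(−λT) = (B₀·e^(rT)/D − 0.2)/(1 − 0.2) = (80.3921·1.295021/110.1150 − 0.2)/0.8 = 0.93182604
λ = −ln(0.93182604)/3.5807 = 0.019719

B0=80.3921 lambda=0.0197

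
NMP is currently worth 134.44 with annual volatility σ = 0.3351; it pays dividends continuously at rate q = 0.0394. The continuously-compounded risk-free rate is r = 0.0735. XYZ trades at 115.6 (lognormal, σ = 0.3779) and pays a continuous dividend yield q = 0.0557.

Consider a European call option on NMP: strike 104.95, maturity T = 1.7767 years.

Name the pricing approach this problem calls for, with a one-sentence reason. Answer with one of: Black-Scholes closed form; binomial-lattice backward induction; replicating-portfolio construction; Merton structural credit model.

Key observation: everything needed for the exact continuous-time valuation of the European call on NMP (strike 104.95) is given, and no feature rules the closed form out.

framework: Black-Scholes closed form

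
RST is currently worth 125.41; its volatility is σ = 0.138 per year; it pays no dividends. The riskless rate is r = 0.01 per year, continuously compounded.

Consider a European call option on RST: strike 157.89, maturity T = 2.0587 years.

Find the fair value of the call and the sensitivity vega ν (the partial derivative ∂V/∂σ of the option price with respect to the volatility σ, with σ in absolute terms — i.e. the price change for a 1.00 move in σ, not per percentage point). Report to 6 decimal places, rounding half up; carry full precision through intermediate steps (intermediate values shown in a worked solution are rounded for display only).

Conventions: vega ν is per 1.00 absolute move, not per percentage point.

price = 2.043628
ν = 45.273145

σ√T = 0.138·√2.0587 = 0.198005
d₁ = (ln(S/K) + (r+σ²/2)T) / (σ√T) = (ln(125.41/157.89) + (0.01+0.138²/2)·2.0587) / 0.198005 = (-0.230310 + 0.040190) / 0.198005 = -0.960180
d₂ = d₁ − σ√T = -0.960180 − 0.198005 = -1.158185
e^{−rT} = 0.979623
N(d₁) = 0.168482,  N(d₂) = 0.123394
Call price V = S·N(d₁) − K·e^{−rT}·N(d₂) = 21.129356 − 19.085728 = 2.043628
φ(d₁) = (1/√(2π))·e^{−d₁²/2} = 0.251601
ν = S·φ(d₁)·√T = 45.273145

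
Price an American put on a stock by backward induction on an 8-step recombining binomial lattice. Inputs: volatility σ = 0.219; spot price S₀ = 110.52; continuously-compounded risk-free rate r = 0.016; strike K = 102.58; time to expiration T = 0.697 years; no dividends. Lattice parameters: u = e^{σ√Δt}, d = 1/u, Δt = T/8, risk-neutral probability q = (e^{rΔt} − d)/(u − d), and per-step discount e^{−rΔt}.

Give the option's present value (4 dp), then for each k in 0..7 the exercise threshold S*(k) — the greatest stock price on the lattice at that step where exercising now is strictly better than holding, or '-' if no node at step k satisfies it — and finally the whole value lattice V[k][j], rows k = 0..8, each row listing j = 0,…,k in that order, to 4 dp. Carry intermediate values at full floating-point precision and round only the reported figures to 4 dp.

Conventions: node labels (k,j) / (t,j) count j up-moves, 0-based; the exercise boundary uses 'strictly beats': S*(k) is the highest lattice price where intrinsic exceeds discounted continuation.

Δt=0.08712  u=1.06678  d=0.93740  q=0.49463  discount=0.99861
step 8 (expiry): payoffs max(K−S,0) = 36.6852 27.5908 17.2413 5.4634 0.0000 0.0000 0.0000 0.0000 0.0000
step 7: (k=7,j=0): S=70.2951, K−S=32.2849, hold=32.1420 ⇒ V=32.2849 exercise | (k=7,j=1): S=79.9967, K−S=22.5833, hold=22.4404 ⇒ V=22.5833 exercise | (k=7,j=2): S=91.0374, K−S=11.5426, hold=11.3997 ⇒ V=11.5426 exercise | (k=7,j=3): S=103.6018, K−S=0.0000, hold=2.7572 ⇒ V=2.7572 continue | (k=7,j=4): S=117.9002, K−S=0.0000, hold=0.0000 ⇒ V=0.0000 continue | (k=7,j=5): S=134.1720, K−S=0.0000, hold=0.0000 ⇒ V=0.0000 continue | (k=7,j=6): S=152.6896, K−S=0.0000, hold=0.0000 ⇒ V=0.0000 continue | (k=7,j=7): S=173.7628, K−S=0.0000, hold=0.0000 ⇒ V=0.0000 continue  boundary S*=91.0374
step 6: (k=6,j=0): S=74.9892, K−S=27.5908, hold=27.4479 ⇒ V=27.5908 exercise | (k=6,j=1): S=85.3387, K−S=17.2413, hold=17.0984 ⇒ V=17.2413 exercise | (k=6,j=2): S=97.1166, K−S=5.4634, hold=7.1871 ⇒ V=7.1871 continue | (k=6,j=3): S=110.5200, K−S=0.0000, hold=1.3915 ⇒ V=1.3915 continue | (k=6,j=4): S=125.7733, K−S=0.0000, hold=0.0000 ⇒ V=0.0000 continue | (k=6,j=5): S=143.1317, K−S=0.0000, hold=0.0000 ⇒ V=0.0000 continue | (k=6,j=6): S=162.8858, K−S=0.0000, hold=0.0000 ⇒ V=0.0000 continue  boundary S*=85.3387
step 5: (k=5,j=0): S=79.9967, K−S=22.5833, hold=22.4404 ⇒ V=22.5833 exercise | (k=5,j=1): S=91.0374, K−S=11.5426, hold=12.2511 ⇒ V=12.2511 continue | (k=5,j=2): S=103.6018, K−S=0.0000, hold=4.3144 ⇒ V=4.3144 continue | (k=5,j=3): S=117.9002, K−S=0.0000, hold=0.7022 ⇒ V=0.7022 continue | (k=5,j=4): S=134.1720, K−S=0.0000, hold=0.0000 ⇒ V=0.0000 continue | (k=5,j=5): S=152.6896, K−S=0.0000, hold=0.0000 ⇒ V=0.0000 continue  boundary S*=79.9967
step 4: (k=4,j=0): S=85.3387, K−S=17.2413, hold=17.4484 ⇒ V=17.4484 continue | (k=4,j=1): S=97.1166, K−S=5.4634, hold=8.3138 ⇒ V=8.3138 continue | (k=4,j=2): S=110.5200, K−S=0.0000, hold=2.5242 ⇒ V=2.5242 continue | (k=4,j=3): S=125.7733, K−S=0.0000, hold=0.3544 ⇒ V=0.3544 continue | (k=4,j=4): S=143.1317, K−S=0.0000, hold=0.0000 ⇒ V=0.0000 continue  boundary S*=-
step 3: (k=3,j=0): S=91.0374, K−S=11.5426, hold=12.9121 ⇒ V=12.9121 continue | (k=3,j=1): S=103.6018, K−S=0.0000, hold=5.4425 ⇒ V=5.4425 continue | (k=3,j=2): S=117.9002, K−S=0.0000, hold=1.4489 ⇒ V=1.4489 continue | (k=3,j=3): S=134.1720, K−S=0.0000, hold=0.1789 ⇒ V=0.1789 continue  boundary S*=-
step 2: (k=2,j=0): S=97.1166, K−S=5.4634, hold=9.2046 ⇒ V=9.2046 continue | (k=2,j=1): S=110.5200, K−S=0.0000, hold=3.4623 ⇒ V=3.4623 continue | (k=2,j=2): S=125.7733, K−S=0.0000, hold=0.8196 ⇒ V=0.8196 continue  boundary S*=-
step 1: (k=1,j=0): S=103.6018, K−S=0.0000, hold=6.3555 ⇒ V=6.3555 continue | (k=1,j=1): S=117.9002, K−S=0.0000, hold=2.1522 ⇒ V=2.1522 continue  boundary S*=-
step 0: (k=0,j=0): S=110.5200, K−S=0.0000, hold=4.2704 ⇒ V=4.2704 continue  boundary S*=-

price = 4.2704
boundary = - - - - - 79.9967 85.3387 91.0374
tree:
4.2704
6.3555 2.1522
9.2046 3.4623 0.8196
12.9121 5.4425 1.4489 0.1789
17.4484 8.3138 2.5242 0.3544 0.0000
22.5833 12.2511 4.3144 0.7022 0.0000 0.0000
27.5908 17.2413 7.1871 1.3915 0.0000 0.0000 0.0000
32.2849 22.5833 11.5426 2.7572 0.0000 0.0000 0.0000 0.0000
36.6852 27.5908 17.2413 5.4634 0.0000 0.0000 0.0000 0.0000 0.0000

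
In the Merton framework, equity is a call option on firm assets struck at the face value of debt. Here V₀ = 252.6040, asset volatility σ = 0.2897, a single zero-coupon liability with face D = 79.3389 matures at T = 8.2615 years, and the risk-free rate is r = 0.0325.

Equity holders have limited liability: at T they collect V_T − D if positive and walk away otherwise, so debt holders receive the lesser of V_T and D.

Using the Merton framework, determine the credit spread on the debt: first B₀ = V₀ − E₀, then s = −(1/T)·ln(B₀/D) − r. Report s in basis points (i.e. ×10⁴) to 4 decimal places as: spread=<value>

Work the structural quantities from V₀ = 252.6040 against face 79.3389:
d₁ = [ln(V₀/D) + (r + σ²/2)T] / (σ√T)
   = [ln(252.6040/79.3389) + (0.0325 + 0.5·0.2897²)·8.2615] / (0.2897·√8.2615)
   = [1.158094 + 0.615176] / 0.832680 = 2.129596
d₂ = d₁ − σ√T = 2.129596 − 0.832680 = 1.296916
N(d₁) = 0.983397,  N(d₂) = 0.902670,  e^(−rT) = 0.764526
E₀ = V₀·N(d₁) − D·e^(−rT)·N(d₂)
   = 252.6040·0.983397 − 79.3389·0.764526·0.902670 = 193.657176
B₀ = V₀ − E₀ = 252.6040 − 193.657176 = 58.946824
spread = −(1/T)·ln(B₀/D) − r = −(1/8.2615)·ln(58.946824/79.3389) − 0.0325 = 0.00346112
in basis points: 0.00346112 × 10⁴ = 34.6112 bp

spread=34.6112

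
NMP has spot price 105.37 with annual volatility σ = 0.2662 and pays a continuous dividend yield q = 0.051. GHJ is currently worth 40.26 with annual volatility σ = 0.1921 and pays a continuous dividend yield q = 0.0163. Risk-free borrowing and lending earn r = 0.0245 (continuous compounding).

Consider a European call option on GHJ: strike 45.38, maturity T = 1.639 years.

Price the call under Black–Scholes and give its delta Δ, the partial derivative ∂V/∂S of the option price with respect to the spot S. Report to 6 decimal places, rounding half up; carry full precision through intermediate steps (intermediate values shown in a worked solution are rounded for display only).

price = 2.223876
Δ = 0.368621

σ√T = 0.1921·√1.639 = 0.245933
d₁ = (ln(S/K) + (r−q+σ²/2)T) / (σ√T) = (ln(40.26/45.38) + (0.0245−0.0163+0.1921²/2)·1.639) / 0.245933 = (-0.119713 + 0.043681) / 0.245933 = -0.309156
d₂ = d₁ − σ√T = -0.309156 − 0.245933 = -0.555089
e^{−rT} = 0.960640
e^{−qT} = 0.973638
N(d₁) = 0.378601,  N(d₂) = 0.289417
Call price V = S·e^{−qT}·N(d₁) − K·e^{−rT}·N(d₂) = 14.840667 − 12.616791 = 2.223876
Δ = e^{−qT}·N(d₁) = 0.368621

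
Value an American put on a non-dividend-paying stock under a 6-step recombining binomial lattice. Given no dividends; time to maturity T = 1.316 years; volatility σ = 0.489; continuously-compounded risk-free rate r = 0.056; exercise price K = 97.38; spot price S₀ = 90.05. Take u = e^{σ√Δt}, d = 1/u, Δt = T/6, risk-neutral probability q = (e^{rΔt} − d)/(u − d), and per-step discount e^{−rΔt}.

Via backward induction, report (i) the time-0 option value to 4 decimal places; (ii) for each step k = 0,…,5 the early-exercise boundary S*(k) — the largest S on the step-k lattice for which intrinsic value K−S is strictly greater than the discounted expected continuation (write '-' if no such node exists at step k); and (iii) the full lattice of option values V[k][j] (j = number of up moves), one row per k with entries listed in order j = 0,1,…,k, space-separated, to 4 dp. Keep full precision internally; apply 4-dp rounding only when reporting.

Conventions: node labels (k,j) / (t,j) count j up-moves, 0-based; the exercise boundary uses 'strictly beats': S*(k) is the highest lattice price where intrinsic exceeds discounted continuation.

price = 21.4120
boundary = - - 56.9594 45.3008 56.9594 71.6184
tree:
21.4120
29.9634 12.3223
40.4206 18.9472 5.1682
52.0792 28.2594 8.9339 1.0533
61.3515 40.4206 15.2750 2.0110 0.0000
68.7259 52.0792 25.7616 3.8393 0.0000 0.0000
74.5909 61.3515 40.4206 7.3300 0.0000 0.0000 0.0000

params: Δt=0.21933 u=1.25736 d=0.79532 q=0.46974 e^(-rΔt)=0.98779
t_6 payoffs: 74.5909 61.3515 40.4206 7.3300 0.0000 0.0000 0.0000
t_5: node(5,0) S=28.6541 payoff=68.7259 vs cont=67.5371 → 68.7259 [stop]  node(5,1) S=45.3008 payoff=52.0792 vs cont=50.8904 → 52.0792 [stop]  node(5,2) S=71.6184 payoff=25.7616 vs cont=24.5729 → 25.7616 [stop]  node(5,3) S=113.2252 payoff=0.0000 vs cont=3.8393 → 3.8393 [wait]  node(5,4) S=179.0036 payoff=0.0000 vs cont=0.0000 → 0.0000 [wait]  node(5,5) S=282.9960 payoff=0.0000 vs cont=0.0000 → 0.0000 [wait]  ⇒ S*(5)=71.6184
t_4: node(4,0) S=36.0285 payoff=61.3515 vs cont=60.1627 → 61.3515 [stop]  node(4,1) S=56.9594 payoff=40.4206 vs cont=39.2319 → 40.4206 [stop]  node(4,2) S=90.0500 payoff=7.3300 vs cont=15.2750 → 15.2750 [wait]  node(4,3) S=142.3647 payoff=0.0000 vs cont=2.0110 → 2.0110 [wait]  node(4,4) S=225.0718 payoff=0.0000 vs cont=0.0000 → 0.0000 [wait]  ⇒ S*(4)=56.9594
t_3: node(3,0) S=45.3008 payoff=52.0792 vs cont=50.8904 → 52.0792 [stop]  node(3,1) S=71.6184 payoff=25.7616 vs cont=28.2594 → 28.2594 [wait]  node(3,2) S=113.2252 payoff=0.0000 vs cont=8.9339 → 8.9339 [wait]  node(3,3) S=179.0036 payoff=0.0000 vs cont=1.0533 → 1.0533 [wait]  ⇒ S*(3)=45.3008
t_2: node(2,0) S=56.9594 payoff=40.4206 vs cont=40.3909 → 40.4206 [stop]  node(2,1) S=90.0500 payoff=7.3300 vs cont=18.9472 → 18.9472 [wait]  node(2,2) S=142.3647 payoff=0.0000 vs cont=5.1682 → 5.1682 [wait]  ⇒ S*(2)=56.9594
t_1: node(1,0) S=71.6184 payoff=25.7616 vs cont=29.9634 → 29.9634 [wait]  node(1,1) S=113.2252 payoff=0.0000 vs cont=12.3223 → 12.3223 [wait]  ⇒ S*(1)=-
t_0: node(0,0) S=90.0500 payoff=7.3300 vs cont=21.4120 → 21.4120 [wait]  ⇒ S*(0)=-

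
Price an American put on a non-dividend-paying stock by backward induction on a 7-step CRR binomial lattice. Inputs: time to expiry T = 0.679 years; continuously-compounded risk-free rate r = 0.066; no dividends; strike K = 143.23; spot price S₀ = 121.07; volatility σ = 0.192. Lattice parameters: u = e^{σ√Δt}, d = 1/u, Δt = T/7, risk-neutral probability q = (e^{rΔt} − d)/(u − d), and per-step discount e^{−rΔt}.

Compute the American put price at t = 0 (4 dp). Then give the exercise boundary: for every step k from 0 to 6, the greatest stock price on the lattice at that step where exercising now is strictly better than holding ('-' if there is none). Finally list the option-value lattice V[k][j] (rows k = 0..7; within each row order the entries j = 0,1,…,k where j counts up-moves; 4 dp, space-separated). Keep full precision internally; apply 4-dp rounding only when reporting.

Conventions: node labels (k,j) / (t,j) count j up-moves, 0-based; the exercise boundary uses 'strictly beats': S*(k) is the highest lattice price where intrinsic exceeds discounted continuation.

Δt=0.09700  u=1.06162  d=0.94195  q=0.53872  discount=0.99362
step 7 (expiry): payoffs max(K−S,0) = 63.5688 53.4485 42.0426 29.1875 14.6994 0.0000 0.0000 0.0000
step 6: (k=6,j=0): S=84.5701, K−S=58.6599, hold=57.7459 ⇒ V=58.6599 exercise | (k=6,j=1): S=95.3140, K−S=47.9160, hold=47.0020 ⇒ V=47.9160 exercise | (k=6,j=2): S=107.4228, K−S=35.8072, hold=34.8931 ⇒ V=35.8072 exercise | (k=6,j=3): S=121.0700, K−S=22.1600, hold=21.2460 ⇒ V=22.1600 exercise | (k=6,j=4): S=136.4509, K−S=6.7791, hold=6.7372 ⇒ V=6.7791 exercise | (k=6,j=5): S=153.7859, K−S=0.0000, hold=0.0000 ⇒ V=0.0000 continue | (k=6,j=6): S=173.3231, K−S=0.0000, hold=0.0000 ⇒ V=0.0000 continue  boundary S*=136.4509
step 5: (k=5,j=0): S=89.7815, K−S=53.4485, hold=52.5345 ⇒ V=53.4485 exercise | (k=5,j=1): S=101.1874, K−S=42.0426, hold=41.1285 ⇒ V=42.0426 exercise | (k=5,j=2): S=114.0425, K−S=29.1875, hold=28.2735 ⇒ V=29.1875 exercise | (k=5,j=3): S=128.5306, K−S=14.6994, hold=13.7854 ⇒ V=14.6994 exercise | (k=5,j=4): S=144.8593, K−S=0.0000, hold=3.1071 ⇒ V=3.1071 continue | (k=5,j=5): S=163.2625, K−S=0.0000, hold=0.0000 ⇒ V=0.0000 continue  boundary S*=128.5306
step 4: (k=4,j=0): S=95.3140, K−S=47.9160, hold=47.0020 ⇒ V=47.9160 exercise | (k=4,j=1): S=107.4228, K−S=35.8072, hold=34.8931 ⇒ V=35.8072 exercise | (k=4,j=2): S=121.0700, K−S=22.1600, hold=21.2460 ⇒ V=22.1600 exercise | (k=4,j=3): S=136.4509, K−S=6.7791, hold=8.4004 ⇒ V=8.4004 continue | (k=4,j=4): S=153.7859, K−S=0.0000, hold=1.4241 ⇒ V=1.4241 continue  boundary S*=121.0700
step 3: (k=3,j=0): S=101.1874, K−S=42.0426, hold=41.1285 ⇒ V=42.0426 exercise | (k=3,j=1): S=114.0425, K−S=29.1875, hold=28.2735 ⇒ V=29.1875 exercise | (k=3,j=2): S=128.5306, K−S=14.6994, hold=14.6532 ⇒ V=14.6994 exercise | (k=3,j=3): S=144.8593, K−S=0.0000, hold=4.6124 ⇒ V=4.6124 continue  boundary S*=128.5306
step 2: (k=2,j=0): S=107.4228, K−S=35.8072, hold=34.8931 ⇒ V=35.8072 exercise | (k=2,j=1): S=121.0700, K−S=22.1600, hold=21.2460 ⇒ V=22.1600 exercise | (k=2,j=2): S=136.4509, K−S=6.7791, hold=9.2062 ⇒ V=9.2062 continue  boundary S*=121.0700
step 1: (k=1,j=0): S=114.0425, K−S=29.1875, hold=28.2735 ⇒ V=29.1875 exercise | (k=1,j=1): S=128.5306, K−S=14.6994, hold=15.0846 ⇒ V=15.0846 continue  boundary S*=114.0425
step 0: (k=0,j=0): S=121.0700, K−S=22.1600, hold=21.4521 ⇒ V=22.1600 exercise  boundary S*=121.0700

price = 22.1600
boundary = 121.0700 114.0425 121.0700 128.5306 121.0700 128.5306 136.4509
tree:
22.1600
29.1875 15.0846
35.8072 22.1600 9.2062
42.0426 29.1875 14.6994 4.6124
47.9160 35.8072 22.1600 8.4004 1.4241
53.4485 42.0426 29.1875 14.6994 3.1071 0.0000
58.6599 47.9160 35.8072 22.1600 6.7791 0.0000 0.0000
63.5688 53.4485 42.0426 29.1875 14.6994 0.0000 0.0000 0.0000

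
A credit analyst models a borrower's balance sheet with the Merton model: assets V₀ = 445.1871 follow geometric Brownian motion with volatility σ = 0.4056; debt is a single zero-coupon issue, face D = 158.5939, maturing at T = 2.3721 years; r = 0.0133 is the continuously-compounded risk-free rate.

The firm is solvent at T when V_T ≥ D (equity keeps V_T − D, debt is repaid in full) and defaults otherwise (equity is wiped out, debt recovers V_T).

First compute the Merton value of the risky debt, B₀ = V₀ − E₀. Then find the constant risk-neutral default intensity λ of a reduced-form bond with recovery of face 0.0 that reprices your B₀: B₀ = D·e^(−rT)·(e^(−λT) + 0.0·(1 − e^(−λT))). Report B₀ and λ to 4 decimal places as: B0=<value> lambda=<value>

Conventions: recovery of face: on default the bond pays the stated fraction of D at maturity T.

Work the structural quantities from V₀ = 445.1871 against face 158.5939:
d₁ = [ln(V₀/D) + (r + σ²/2)T] / (σ√T)
   = [ln(445.1871/158.5939) + (0.0133 + 0.5·0.4056²)·2.3721] / (0.4056·√2.3721)
   = [1.032148 + 0.226668] / 0.624690 = 2.015105
d₂ = d₁ − σ√T = 2.015105 − 0.624690 = 1.390415
N(d₁) = 0.978053,  N(d₂) = 0.917799,  e^(−rT) = 0.968944
E₀ = V₀·N(d₁) − D·e^(−rT)·N(d₂)
   = 445.1871·0.978053 − 158.5939·0.968944·0.917799 = 294.379894
B₀ = V₀ − E₀ = 445.1871 − 294.379894 = 150.807206
e^(−λT) = (B₀·e^(rT)/D − 0)/(1 − 0) = (150.8072·1.032052/158.5939 − 0)/1 = 0.98137982
λ = −ln(0.98137982)/2.3721 = 0.007924

B0=150.8072 lambda=0.0079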